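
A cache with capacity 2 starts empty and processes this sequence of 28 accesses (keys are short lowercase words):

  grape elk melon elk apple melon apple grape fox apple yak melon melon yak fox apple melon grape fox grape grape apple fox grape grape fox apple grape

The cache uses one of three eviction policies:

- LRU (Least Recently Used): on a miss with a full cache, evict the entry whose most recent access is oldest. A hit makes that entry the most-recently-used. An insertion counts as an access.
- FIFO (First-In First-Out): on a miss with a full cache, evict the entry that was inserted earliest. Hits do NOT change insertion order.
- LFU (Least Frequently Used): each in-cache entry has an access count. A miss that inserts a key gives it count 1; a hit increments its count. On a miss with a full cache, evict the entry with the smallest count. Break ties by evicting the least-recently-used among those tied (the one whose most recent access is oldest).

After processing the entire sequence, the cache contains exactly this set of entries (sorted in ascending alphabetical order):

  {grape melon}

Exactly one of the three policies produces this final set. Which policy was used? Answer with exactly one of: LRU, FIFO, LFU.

Answer: LFU

Derivation:
Simulating under each policy and comparing final sets:
  LRU: final set = {apple grape} -> differs
  FIFO: final set = {apple grape} -> differs
  LFU: final set = {grape melon} -> MATCHES target
Only LFU produces the target set.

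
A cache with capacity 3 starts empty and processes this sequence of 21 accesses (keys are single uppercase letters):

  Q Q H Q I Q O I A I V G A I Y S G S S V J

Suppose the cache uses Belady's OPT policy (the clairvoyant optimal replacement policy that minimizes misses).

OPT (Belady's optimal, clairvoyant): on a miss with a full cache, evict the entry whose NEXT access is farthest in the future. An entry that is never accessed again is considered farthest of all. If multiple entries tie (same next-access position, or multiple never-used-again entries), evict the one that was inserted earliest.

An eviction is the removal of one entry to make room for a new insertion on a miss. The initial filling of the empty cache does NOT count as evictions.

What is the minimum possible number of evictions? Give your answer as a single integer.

Answer: 8

Derivation:
OPT (Belady) simulation (capacity=3):
  1. access Q: MISS. Cache: [Q]
  2. access Q: HIT. Next use of Q: step 4. Cache: [Q]
  3. access H: MISS. Cache: [Q H]
  4. access Q: HIT. Next use of Q: step 6. Cache: [Q H]
  5. access I: MISS. Cache: [Q H I]
  6. access Q: HIT. Next use of Q: never. Cache: [Q H I]
  7. access O: MISS, evict Q (next use: never). Cache: [H I O]
  8. access I: HIT. Next use of I: step 10. Cache: [H I O]
  9. access A: MISS, evict H (next use: never). Cache: [I O A]
  10. access I: HIT. Next use of I: step 14. Cache: [I O A]
  11. access V: MISS, evict O (next use: never). Cache: [I A V]
  12. access G: MISS, evict V (next use: step 20). Cache: [I A G]
  13. access A: HIT. Next use of A: never. Cache: [I A G]
  14. access I: HIT. Next use of I: never. Cache: [I A G]
  15. access Y: MISS, evict I (next use: never). Cache: [A G Y]
  16. access S: MISS, evict A (next use: never). Cache: [G Y S]
  17. access G: HIT. Next use of G: never. Cache: [G Y S]
  18. access S: HIT. Next use of S: step 19. Cache: [G Y S]
  19. access S: HIT. Next use of S: never. Cache: [G Y S]
  20. access V: MISS, evict G (next use: never). Cache: [Y S V]
  21. access J: MISS, evict Y (next use: never). Cache: [S V J]
Total: 10 hits, 11 misses, 8 evictions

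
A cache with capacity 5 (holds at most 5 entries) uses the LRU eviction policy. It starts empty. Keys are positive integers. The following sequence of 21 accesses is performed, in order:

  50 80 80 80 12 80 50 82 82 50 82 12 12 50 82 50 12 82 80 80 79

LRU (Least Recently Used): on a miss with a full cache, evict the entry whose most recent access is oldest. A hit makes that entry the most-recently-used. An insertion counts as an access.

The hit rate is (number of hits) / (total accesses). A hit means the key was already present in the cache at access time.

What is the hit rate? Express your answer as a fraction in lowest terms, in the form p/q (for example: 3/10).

Answer: 16/21

Derivation:
LRU simulation (capacity=5):
  1. access 50: MISS. Cache (LRU->MRU): [50]
  2. access 80: MISS. Cache (LRU->MRU): [50 80]
  3. access 80: HIT. Cache (LRU->MRU): [50 80]
  4. access 80: HIT. Cache (LRU->MRU): [50 80]
  5. access 12: MISS. Cache (LRU->MRU): [50 80 12]
  6. access 80: HIT. Cache (LRU->MRU): [50 12 80]
  7. access 50: HIT. Cache (LRU->MRU): [12 80 50]
  8. access 82: MISS. Cache (LRU->MRU): [12 80 50 82]
  9. access 82: HIT. Cache (LRU->MRU): [12 80 50 82]
  10. access 50: HIT. Cache (LRU->MRU): [12 80 82 50]
  11. access 82: HIT. Cache (LRU->MRU): [12 80 50 82]
  12. access 12: HIT. Cache (LRU->MRU): [80 50 82 12]
  13. access 12: HIT. Cache (LRU->MRU): [80 50 82 12]
  14. access 50: HIT. Cache (LRU->MRU): [80 82 12 50]
  15. access 82: HIT. Cache (LRU->MRU): [80 12 50 82]
  16. access 50: HIT. Cache (LRU->MRU): [80 12 82 50]
  17. access 12: HIT. Cache (LRU->MRU): [80 82 50 12]
  18. access 82: HIT. Cache (LRU->MRU): [80 50 12 82]
  19. access 80: HIT. Cache (LRU->MRU): [50 12 82 80]
  20. access 80: HIT. Cache (LRU->MRU): [50 12 82 80]
  21. access 79: MISS. Cache (LRU->MRU): [50 12 82 80 79]
Total: 16 hits, 5 misses, 0 evictions

Hit rate = 16/21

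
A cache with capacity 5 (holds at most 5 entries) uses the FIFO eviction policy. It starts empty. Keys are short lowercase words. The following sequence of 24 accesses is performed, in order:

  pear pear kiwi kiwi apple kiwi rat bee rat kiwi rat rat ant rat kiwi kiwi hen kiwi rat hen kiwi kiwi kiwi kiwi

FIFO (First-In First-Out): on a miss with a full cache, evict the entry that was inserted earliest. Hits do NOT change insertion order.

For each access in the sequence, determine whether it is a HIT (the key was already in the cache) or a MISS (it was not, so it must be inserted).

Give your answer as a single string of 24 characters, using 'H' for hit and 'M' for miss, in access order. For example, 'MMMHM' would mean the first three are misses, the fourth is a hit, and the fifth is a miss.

FIFO simulation (capacity=5):
  1. access pear: MISS. Cache (old->new): [pear]
  2. access pear: HIT. Cache (old->new): [pear]
  3. access kiwi: MISS. Cache (old->new): [pear kiwi]
  4. access kiwi: HIT. Cache (old->new): [pear kiwi]
  5. access apple: MISS. Cache (old->new): [pear kiwi apple]
  6. access kiwi: HIT. Cache (old->new): [pear kiwi apple]
  7. access rat: MISS. Cache (old->new): [pear kiwi apple rat]
  8. access bee: MISS. Cache (old->new): [pear kiwi apple rat bee]
  9. access rat: HIT. Cache (old->new): [pear kiwi apple rat bee]
  10. access kiwi: HIT. Cache (old->new): [pear kiwi apple rat bee]
  11. access rat: HIT. Cache (old->new): [pear kiwi apple rat bee]
  12. access rat: HIT. Cache (old->new): [pear kiwi apple rat bee]
  13. access ant: MISS, evict pear. Cache (old->new): [kiwi apple rat bee ant]
  14. access rat: HIT. Cache (old->new): [kiwi apple rat bee ant]
  15. access kiwi: HIT. Cache (old->new): [kiwi apple rat bee ant]
  16. access kiwi: HIT. Cache (old->new): [kiwi apple rat bee ant]
  17. access hen: MISS, evict kiwi. Cache (old->new): [apple rat bee ant hen]
  18. access kiwi: MISS, evict apple. Cache (old->new): [rat bee ant hen kiwi]
  19. access rat: HIT. Cache (old->new): [rat bee ant hen kiwi]
  20. access hen: HIT. Cache (old->new): [rat bee ant hen kiwi]
  21. access kiwi: HIT. Cache (old->new): [rat bee ant hen kiwi]
  22. access kiwi: HIT. Cache (old->new): [rat bee ant hen kiwi]
  23. access kiwi: HIT. Cache (old->new): [rat bee ant hen kiwi]
  24. access kiwi: HIT. Cache (old->new): [rat bee ant hen kiwi]
Total: 16 hits, 8 misses, 3 evictions

Answer: MHMHMHMMHHHHMHHHMMHHHHHH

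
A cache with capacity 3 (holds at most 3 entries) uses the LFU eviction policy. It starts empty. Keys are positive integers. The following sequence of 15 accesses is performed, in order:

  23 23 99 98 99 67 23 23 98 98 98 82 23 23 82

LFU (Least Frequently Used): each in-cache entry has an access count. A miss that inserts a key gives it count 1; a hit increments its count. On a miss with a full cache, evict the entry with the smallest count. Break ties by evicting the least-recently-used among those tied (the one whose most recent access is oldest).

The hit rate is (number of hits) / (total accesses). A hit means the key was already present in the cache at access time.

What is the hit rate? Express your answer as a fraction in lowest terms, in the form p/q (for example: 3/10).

Answer: 3/5

Derivation:
LFU simulation (capacity=3):
  1. access 23: MISS. Cache: [23(c=1)]
  2. access 23: HIT, count now 2. Cache: [23(c=2)]
  3. access 99: MISS. Cache: [99(c=1) 23(c=2)]
  4. access 98: MISS. Cache: [99(c=1) 98(c=1) 23(c=2)]
  5. access 99: HIT, count now 2. Cache: [98(c=1) 23(c=2) 99(c=2)]
  6. access 67: MISS, evict 98(c=1). Cache: [67(c=1) 23(c=2) 99(c=2)]
  7. access 23: HIT, count now 3. Cache: [67(c=1) 99(c=2) 23(c=3)]
  8. access 23: HIT, count now 4. Cache: [67(c=1) 99(c=2) 23(c=4)]
  9. access 98: MISS, evict 67(c=1). Cache: [98(c=1) 99(c=2) 23(c=4)]
  10. access 98: HIT, count now 2. Cache: [99(c=2) 98(c=2) 23(c=4)]
  11. access 98: HIT, count now 3. Cache: [99(c=2) 98(c=3) 23(c=4)]
  12. access 82: MISS, evict 99(c=2). Cache: [82(c=1) 98(c=3) 23(c=4)]
  13. access 23: HIT, count now 5. Cache: [82(c=1) 98(c=3) 23(c=5)]
  14. access 23: HIT, count now 6. Cache: [82(c=1) 98(c=3) 23(c=6)]
  15. access 82: HIT, count now 2. Cache: [82(c=2) 98(c=3) 23(c=6)]
Total: 9 hits, 6 misses, 3 evictions

Hit rate = 9/15 = 3/5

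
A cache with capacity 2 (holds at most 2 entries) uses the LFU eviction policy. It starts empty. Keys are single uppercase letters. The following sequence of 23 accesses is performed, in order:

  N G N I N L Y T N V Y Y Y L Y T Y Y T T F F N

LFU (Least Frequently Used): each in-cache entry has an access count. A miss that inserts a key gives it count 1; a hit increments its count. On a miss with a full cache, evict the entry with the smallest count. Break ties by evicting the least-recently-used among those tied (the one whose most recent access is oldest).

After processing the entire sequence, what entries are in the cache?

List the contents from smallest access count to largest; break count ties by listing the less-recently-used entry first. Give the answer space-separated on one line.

Answer: F N

Derivation:
LFU simulation (capacity=2):
  1. access N: MISS. Cache: [N(c=1)]
  2. access G: MISS. Cache: [N(c=1) G(c=1)]
  3. access N: HIT, count now 2. Cache: [G(c=1) N(c=2)]
  4. access I: MISS, evict G(c=1). Cache: [I(c=1) N(c=2)]
  5. access N: HIT, count now 3. Cache: [I(c=1) N(c=3)]
  6. access L: MISS, evict I(c=1). Cache: [L(c=1) N(c=3)]
  7. access Y: MISS, evict L(c=1). Cache: [Y(c=1) N(c=3)]
  8. access T: MISS, evict Y(c=1). Cache: [T(c=1) N(c=3)]
  9. access N: HIT, count now 4. Cache: [T(c=1) N(c=4)]
  10. access V: MISS, evict T(c=1). Cache: [V(c=1) N(c=4)]
  11. access Y: MISS, evict V(c=1). Cache: [Y(c=1) N(c=4)]
  12. access Y: HIT, count now 2. Cache: [Y(c=2) N(c=4)]
  13. access Y: HIT, count now 3. Cache: [Y(c=3) N(c=4)]
  14. access L: MISS, evict Y(c=3). Cache: [L(c=1) N(c=4)]
  15. access Y: MISS, evict L(c=1). Cache: [Y(c=1) N(c=4)]
  16. access T: MISS, evict Y(c=1). Cache: [T(c=1) N(c=4)]
  17. access Y: MISS, evict T(c=1). Cache: [Y(c=1) N(c=4)]
  18. access Y: HIT, count now 2. Cache: [Y(c=2) N(c=4)]
  19. access T: MISS, evict Y(c=2). Cache: [T(c=1) N(c=4)]
  20. access T: HIT, count now 2. Cache: [T(c=2) N(c=4)]
  21. access F: MISS, evict T(c=2). Cache: [F(c=1) N(c=4)]
  22. access F: HIT, count now 2. Cache: [F(c=2) N(c=4)]
  23. access N: HIT, count now 5. Cache: [F(c=2) N(c=5)]
Total: 9 hits, 14 misses, 12 evictions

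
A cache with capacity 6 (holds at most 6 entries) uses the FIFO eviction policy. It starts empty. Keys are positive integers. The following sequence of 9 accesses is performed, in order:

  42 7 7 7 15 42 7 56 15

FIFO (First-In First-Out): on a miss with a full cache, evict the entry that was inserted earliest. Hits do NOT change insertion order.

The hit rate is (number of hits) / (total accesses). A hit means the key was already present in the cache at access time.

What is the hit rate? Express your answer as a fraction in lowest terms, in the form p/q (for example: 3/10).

Answer: 5/9

Derivation:
FIFO simulation (capacity=6):
  1. access 42: MISS. Cache (old->new): [42]
  2. access 7: MISS. Cache (old->new): [42 7]
  3. access 7: HIT. Cache (old->new): [42 7]
  4. access 7: HIT. Cache (old->new): [42 7]
  5. access 15: MISS. Cache (old->new): [42 7 15]
  6. access 42: HIT. Cache (old->new): [42 7 15]
  7. access 7: HIT. Cache (old->new): [42 7 15]
  8. access 56: MISS. Cache (old->new): [42 7 15 56]
  9. access 15: HIT. Cache (old->new): [42 7 15 56]
Total: 5 hits, 4 misses, 0 evictions

Hit rate = 5/9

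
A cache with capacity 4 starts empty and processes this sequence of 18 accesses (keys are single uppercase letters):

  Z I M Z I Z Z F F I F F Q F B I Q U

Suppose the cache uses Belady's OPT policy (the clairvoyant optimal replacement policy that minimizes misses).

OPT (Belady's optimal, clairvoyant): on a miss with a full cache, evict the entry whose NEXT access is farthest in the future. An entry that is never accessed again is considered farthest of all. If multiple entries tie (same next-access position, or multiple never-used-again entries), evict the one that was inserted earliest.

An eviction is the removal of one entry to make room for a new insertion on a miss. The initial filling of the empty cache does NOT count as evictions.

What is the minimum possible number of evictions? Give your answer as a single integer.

OPT (Belady) simulation (capacity=4):
  1. access Z: MISS. Cache: [Z]
  2. access I: MISS. Cache: [Z I]
  3. access M: MISS. Cache: [Z I M]
  4. access Z: HIT. Next use of Z: step 6. Cache: [Z I M]
  5. access I: HIT. Next use of I: step 10. Cache: [Z I M]
  6. access Z: HIT. Next use of Z: step 7. Cache: [Z I M]
  7. access Z: HIT. Next use of Z: never. Cache: [Z I M]
  8. access F: MISS. Cache: [Z I M F]
  9. access F: HIT. Next use of F: step 11. Cache: [Z I M F]
  10. access I: HIT. Next use of I: step 16. Cache: [Z I M F]
  11. access F: HIT. Next use of F: step 12. Cache: [Z I M F]
  12. access F: HIT. Next use of F: step 14. Cache: [Z I M F]
  13. access Q: MISS, evict Z (next use: never). Cache: [I M F Q]
  14. access F: HIT. Next use of F: never. Cache: [I M F Q]
  15. access B: MISS, evict M (next use: never). Cache: [I F Q B]
  16. access I: HIT. Next use of I: never. Cache: [I F Q B]
  17. access Q: HIT. Next use of Q: never. Cache: [I F Q B]
  18. access U: MISS, evict I (next use: never). Cache: [F Q B U]
Total: 11 hits, 7 misses, 3 evictions

Answer: 3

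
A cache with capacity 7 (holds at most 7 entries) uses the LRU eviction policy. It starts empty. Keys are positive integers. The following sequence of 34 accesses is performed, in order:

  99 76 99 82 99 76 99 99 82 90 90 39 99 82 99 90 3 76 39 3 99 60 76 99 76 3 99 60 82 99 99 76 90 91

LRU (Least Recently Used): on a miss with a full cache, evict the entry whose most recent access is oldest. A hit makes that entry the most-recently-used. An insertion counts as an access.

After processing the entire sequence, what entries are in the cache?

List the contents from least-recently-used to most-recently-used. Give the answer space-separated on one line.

Answer: 3 60 82 99 76 90 91

Derivation:
LRU simulation (capacity=7):
  1. access 99: MISS. Cache (LRU->MRU): [99]
  2. access 76: MISS. Cache (LRU->MRU): [99 76]
  3. access 99: HIT. Cache (LRU->MRU): [76 99]
  4. access 82: MISS. Cache (LRU->MRU): [76 99 82]
  5. access 99: HIT. Cache (LRU->MRU): [76 82 99]
  6. access 76: HIT. Cache (LRU->MRU): [82 99 76]
  7. access 99: HIT. Cache (LRU->MRU): [82 76 99]
  8. access 99: HIT. Cache (LRU->MRU): [82 76 99]
  9. access 82: HIT. Cache (LRU->MRU): [76 99 82]
  10. access 90: MISS. Cache (LRU->MRU): [76 99 82 90]
  11. access 90: HIT. Cache (LRU->MRU): [76 99 82 90]
  12. access 39: MISS. Cache (LRU->MRU): [76 99 82 90 39]
  13. access 99: HIT. Cache (LRU->MRU): [76 82 90 39 99]
  14. access 82: HIT. Cache (LRU->MRU): [76 90 39 99 82]
  15. access 99: HIT. Cache (LRU->MRU): [76 90 39 82 99]
  16. access 90: HIT. Cache (LRU->MRU): [76 39 82 99 90]
  17. access 3: MISS. Cache (LRU->MRU): [76 39 82 99 90 3]
  18. access 76: HIT. Cache (LRU->MRU): [39 82 99 90 3 76]
  19. access 39: HIT. Cache (LRU->MRU): [82 99 90 3 76 39]
  20. access 3: HIT. Cache (LRU->MRU): [82 99 90 76 39 3]
  21. access 99: HIT. Cache (LRU->MRU): [82 90 76 39 3 99]
  22. access 60: MISS. Cache (LRU->MRU): [82 90 76 39 3 99 60]
  23. access 76: HIT. Cache (LRU->MRU): [82 90 39 3 99 60 76]
  24. access 99: HIT. Cache (LRU->MRU): [82 90 39 3 60 76 99]
  25. access 76: HIT. Cache (LRU->MRU): [82 90 39 3 60 99 76]
  26. access 3: HIT. Cache (LRU->MRU): [82 90 39 60 99 76 3]
  27. access 99: HIT. Cache (LRU->MRU): [82 90 39 60 76 3 99]
  28. access 60: HIT. Cache (LRU->MRU): [82 90 39 76 3 99 60]
  29. access 82: HIT. Cache (LRU->MRU): [90 39 76 3 99 60 82]
  30. access 99: HIT. Cache (LRU->MRU): [90 39 76 3 60 82 99]
  31. access 99: HIT. Cache (LRU->MRU): [90 39 76 3 60 82 99]
  32. access 76: HIT. Cache (LRU->MRU): [90 39 3 60 82 99 76]
  33. access 90: HIT. Cache (LRU->MRU): [39 3 60 82 99 76 90]
  34. access 91: MISS, evict 39. Cache (LRU->MRU): [3 60 82 99 76 90 91]
Total: 26 hits, 8 misses, 1 evictions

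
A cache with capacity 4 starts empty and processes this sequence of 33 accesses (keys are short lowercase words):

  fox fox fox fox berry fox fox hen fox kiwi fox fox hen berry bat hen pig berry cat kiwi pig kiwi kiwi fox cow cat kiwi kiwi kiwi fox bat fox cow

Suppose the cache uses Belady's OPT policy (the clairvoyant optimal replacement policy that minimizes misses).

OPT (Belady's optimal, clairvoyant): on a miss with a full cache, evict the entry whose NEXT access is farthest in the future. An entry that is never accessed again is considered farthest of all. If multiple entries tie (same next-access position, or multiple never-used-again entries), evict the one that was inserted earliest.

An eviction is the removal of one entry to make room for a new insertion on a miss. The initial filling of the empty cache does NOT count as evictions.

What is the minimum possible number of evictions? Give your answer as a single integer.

OPT (Belady) simulation (capacity=4):
  1. access fox: MISS. Cache: [fox]
  2. access fox: HIT. Next use of fox: step 3. Cache: [fox]
  3. access fox: HIT. Next use of fox: step 4. Cache: [fox]
  4. access fox: HIT. Next use of fox: step 6. Cache: [fox]
  5. access berry: MISS. Cache: [fox berry]
  6. access fox: HIT. Next use of fox: step 7. Cache: [fox berry]
  7. access fox: HIT. Next use of fox: step 9. Cache: [fox berry]
  8. access hen: MISS. Cache: [fox berry hen]
  9. access fox: HIT. Next use of fox: step 11. Cache: [fox berry hen]
  10. access kiwi: MISS. Cache: [fox berry hen kiwi]
  11. access fox: HIT. Next use of fox: step 12. Cache: [fox berry hen kiwi]
  12. access fox: HIT. Next use of fox: step 24. Cache: [fox berry hen kiwi]
  13. access hen: HIT. Next use of hen: step 16. Cache: [fox berry hen kiwi]
  14. access berry: HIT. Next use of berry: step 18. Cache: [fox berry hen kiwi]
  15. access bat: MISS, evict fox (next use: step 24). Cache: [berry hen kiwi bat]
  16. access hen: HIT. Next use of hen: never. Cache: [berry hen kiwi bat]
  17. access pig: MISS, evict hen (next use: never). Cache: [berry kiwi bat pig]
  18. access berry: HIT. Next use of berry: never. Cache: [berry kiwi bat pig]
  19. access cat: MISS, evict berry (next use: never). Cache: [kiwi bat pig cat]
  20. access kiwi: HIT. Next use of kiwi: step 22. Cache: [kiwi bat pig cat]
  21. access pig: HIT. Next use of pig: never. Cache: [kiwi bat pig cat]
  22. access kiwi: HIT. Next use of kiwi: step 23. Cache: [kiwi bat pig cat]
  23. access kiwi: HIT. Next use of kiwi: step 27. Cache: [kiwi bat pig cat]
  24. access fox: MISS, evict pig (next use: never). Cache: [kiwi bat cat fox]
  25. access cow: MISS, evict bat (next use: step 31). Cache: [kiwi cat fox cow]
  26. access cat: HIT. Next use of cat: never. Cache: [kiwi cat fox cow]
  27. access kiwi: HIT. Next use of kiwi: step 28. Cache: [kiwi cat fox cow]
  28. access kiwi: HIT. Next use of kiwi: step 29. Cache: [kiwi cat fox cow]
  29. access kiwi: HIT. Next use of kiwi: never. Cache: [kiwi cat fox cow]
  30. access fox: HIT. Next use of fox: step 32. Cache: [kiwi cat fox cow]
  31. access bat: MISS, evict kiwi (next use: never). Cache: [cat fox cow bat]
  32. access fox: HIT. Next use of fox: never. Cache: [cat fox cow bat]
  33. access cow: HIT. Next use of cow: never. Cache: [cat fox cow bat]
Total: 23 hits, 10 misses, 6 evictions

Answer: 6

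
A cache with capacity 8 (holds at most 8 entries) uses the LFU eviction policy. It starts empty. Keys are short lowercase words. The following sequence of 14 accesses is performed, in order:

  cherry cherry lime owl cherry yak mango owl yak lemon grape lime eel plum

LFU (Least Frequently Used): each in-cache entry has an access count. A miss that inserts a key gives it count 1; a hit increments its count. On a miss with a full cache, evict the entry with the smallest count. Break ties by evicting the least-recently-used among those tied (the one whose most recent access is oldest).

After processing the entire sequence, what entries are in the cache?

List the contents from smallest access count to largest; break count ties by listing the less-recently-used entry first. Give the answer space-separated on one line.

Answer: lemon grape eel plum owl yak lime cherry

Derivation:
LFU simulation (capacity=8):
  1. access cherry: MISS. Cache: [cherry(c=1)]
  2. access cherry: HIT, count now 2. Cache: [cherry(c=2)]
  3. access lime: MISS. Cache: [lime(c=1) cherry(c=2)]
  4. access owl: MISS. Cache: [lime(c=1) owl(c=1) cherry(c=2)]
  5. access cherry: HIT, count now 3. Cache: [lime(c=1) owl(c=1) cherry(c=3)]
  6. access yak: MISS. Cache: [lime(c=1) owl(c=1) yak(c=1) cherry(c=3)]
  7. access mango: MISS. Cache: [lime(c=1) owl(c=1) yak(c=1) mango(c=1) cherry(c=3)]
  8. access owl: HIT, count now 2. Cache: [lime(c=1) yak(c=1) mango(c=1) owl(c=2) cherry(c=3)]
  9. access yak: HIT, count now 2. Cache: [lime(c=1) mango(c=1) owl(c=2) yak(c=2) cherry(c=3)]
  10. access lemon: MISS. Cache: [lime(c=1) mango(c=1) lemon(c=1) owl(c=2) yak(c=2) cherry(c=3)]
  11. access grape: MISS. Cache: [lime(c=1) mango(c=1) lemon(c=1) grape(c=1) owl(c=2) yak(c=2) cherry(c=3)]
  12. access lime: HIT, count now 2. Cache: [mango(c=1) lemon(c=1) grape(c=1) owl(c=2) yak(c=2) lime(c=2) cherry(c=3)]
  13. access eel: MISS. Cache: [mango(c=1) lemon(c=1) grape(c=1) eel(c=1) owl(c=2) yak(c=2) lime(c=2) cherry(c=3)]
  14. access plum: MISS, evict mango(c=1). Cache: [lemon(c=1) grape(c=1) eel(c=1) plum(c=1) owl(c=2) yak(c=2) lime(c=2) cherry(c=3)]
Total: 5 hits, 9 misses, 1 evictions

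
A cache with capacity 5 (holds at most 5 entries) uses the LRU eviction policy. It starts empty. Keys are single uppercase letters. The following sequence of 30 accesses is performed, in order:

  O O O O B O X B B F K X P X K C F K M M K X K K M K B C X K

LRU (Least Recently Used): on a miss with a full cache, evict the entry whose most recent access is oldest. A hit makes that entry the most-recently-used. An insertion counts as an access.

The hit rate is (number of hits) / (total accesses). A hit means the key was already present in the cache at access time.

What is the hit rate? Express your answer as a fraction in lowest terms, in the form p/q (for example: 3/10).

Answer: 2/3

Derivation:
LRU simulation (capacity=5):
  1. access O: MISS. Cache (LRU->MRU): [O]
  2. access O: HIT. Cache (LRU->MRU): [O]
  3. access O: HIT. Cache (LRU->MRU): [O]
  4. access O: HIT. Cache (LRU->MRU): [O]
  5. access B: MISS. Cache (LRU->MRU): [O B]
  6. access O: HIT. Cache (LRU->MRU): [B O]
  7. access X: MISS. Cache (LRU->MRU): [B O X]
  8. access B: HIT. Cache (LRU->MRU): [O X B]
  9. access B: HIT. Cache (LRU->MRU): [O X B]
  10. access F: MISS. Cache (LRU->MRU): [O X B F]
  11. access K: MISS. Cache (LRU->MRU): [O X B F K]
  12. access X: HIT. Cache (LRU->MRU): [O B F K X]
  13. access P: MISS, evict O. Cache (LRU->MRU): [B F K X P]
  14. access X: HIT. Cache (LRU->MRU): [B F K P X]
  15. access K: HIT. Cache (LRU->MRU): [B F P X K]
  16. access C: MISS, evict B. Cache (LRU->MRU): [F P X K C]
  17. access F: HIT. Cache (LRU->MRU): [P X K C F]
  18. access K: HIT. Cache (LRU->MRU): [P X C F K]
  19. access M: MISS, evict P. Cache (LRU->MRU): [X C F K M]
  20. access M: HIT. Cache (LRU->MRU): [X C F K M]
  21. access K: HIT. Cache (LRU->MRU): [X C F M K]
  22. access X: HIT. Cache (LRU->MRU): [C F M K X]
  23. access K: HIT. Cache (LRU->MRU): [C F M X K]
  24. access K: HIT. Cache (LRU->MRU): [C F M X K]
  25. access M: HIT. Cache (LRU->MRU): [C F X K M]
  26. access K: HIT. Cache (LRU->MRU): [C F X M K]
  27. access B: MISS, evict C. Cache (LRU->MRU): [F X M K B]
  28. access C: MISS, evict F. Cache (LRU->MRU): [X M K B C]
  29. access X: HIT. Cache (LRU->MRU): [M K B C X]
  30. access K: HIT. Cache (LRU->MRU): [M B C X K]
Total: 20 hits, 10 misses, 5 evictions

Hit rate = 20/30 = 2/3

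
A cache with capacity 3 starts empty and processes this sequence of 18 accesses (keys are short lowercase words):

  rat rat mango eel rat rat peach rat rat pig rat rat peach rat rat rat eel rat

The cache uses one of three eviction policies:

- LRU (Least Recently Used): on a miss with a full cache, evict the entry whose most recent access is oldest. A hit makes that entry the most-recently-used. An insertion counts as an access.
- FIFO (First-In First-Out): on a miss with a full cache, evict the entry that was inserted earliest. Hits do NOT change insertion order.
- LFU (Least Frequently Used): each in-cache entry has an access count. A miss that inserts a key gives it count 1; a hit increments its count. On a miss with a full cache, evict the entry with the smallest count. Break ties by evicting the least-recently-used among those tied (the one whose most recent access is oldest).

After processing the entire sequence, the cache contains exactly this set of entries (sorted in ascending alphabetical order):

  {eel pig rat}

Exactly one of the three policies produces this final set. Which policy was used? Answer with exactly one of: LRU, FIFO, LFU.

Simulating under each policy and comparing final sets:
  LRU: final set = {eel peach rat} -> differs
  FIFO: final set = {eel pig rat} -> MATCHES target
  LFU: final set = {eel peach rat} -> differs
Only FIFO produces the target set.

Answer: FIFO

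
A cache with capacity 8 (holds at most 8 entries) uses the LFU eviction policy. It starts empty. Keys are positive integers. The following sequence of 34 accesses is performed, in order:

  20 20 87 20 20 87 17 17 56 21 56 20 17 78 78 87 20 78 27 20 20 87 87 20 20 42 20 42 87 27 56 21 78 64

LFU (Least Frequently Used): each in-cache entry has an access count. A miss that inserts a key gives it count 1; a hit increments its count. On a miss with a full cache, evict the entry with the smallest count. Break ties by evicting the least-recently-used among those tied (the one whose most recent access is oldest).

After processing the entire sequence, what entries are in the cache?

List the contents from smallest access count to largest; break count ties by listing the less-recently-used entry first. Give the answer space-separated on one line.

LFU simulation (capacity=8):
  1. access 20: MISS. Cache: [20(c=1)]
  2. access 20: HIT, count now 2. Cache: [20(c=2)]
  3. access 87: MISS. Cache: [87(c=1) 20(c=2)]
  4. access 20: HIT, count now 3. Cache: [87(c=1) 20(c=3)]
  5. access 20: HIT, count now 4. Cache: [87(c=1) 20(c=4)]
  6. access 87: HIT, count now 2. Cache: [87(c=2) 20(c=4)]
  7. access 17: MISS. Cache: [17(c=1) 87(c=2) 20(c=4)]
  8. access 17: HIT, count now 2. Cache: [87(c=2) 17(c=2) 20(c=4)]
  9. access 56: MISS. Cache: [56(c=1) 87(c=2) 17(c=2) 20(c=4)]
  10. access 21: MISS. Cache: [56(c=1) 21(c=1) 87(c=2) 17(c=2) 20(c=4)]
  11. access 56: HIT, count now 2. Cache: [21(c=1) 87(c=2) 17(c=2) 56(c=2) 20(c=4)]
  12. access 20: HIT, count now 5. Cache: [21(c=1) 87(c=2) 17(c=2) 56(c=2) 20(c=5)]
  13. access 17: HIT, count now 3. Cache: [21(c=1) 87(c=2) 56(c=2) 17(c=3) 20(c=5)]
  14. access 78: MISS. Cache: [21(c=1) 78(c=1) 87(c=2) 56(c=2) 17(c=3) 20(c=5)]
  15. access 78: HIT, count now 2. Cache: [21(c=1) 87(c=2) 56(c=2) 78(c=2) 17(c=3) 20(c=5)]
  16. access 87: HIT, count now 3. Cache: [21(c=1) 56(c=2) 78(c=2) 17(c=3) 87(c=3) 20(c=5)]
  17. access 20: HIT, count now 6. Cache: [21(c=1) 56(c=2) 78(c=2) 17(c=3) 87(c=3) 20(c=6)]
  18. access 78: HIT, count now 3. Cache: [21(c=1) 56(c=2) 17(c=3) 87(c=3) 78(c=3) 20(c=6)]
  19. access 27: MISS. Cache: [21(c=1) 27(c=1) 56(c=2) 17(c=3) 87(c=3) 78(c=3) 20(c=6)]
  20. access 20: HIT, count now 7. Cache: [21(c=1) 27(c=1) 56(c=2) 17(c=3) 87(c=3) 78(c=3) 20(c=7)]
  21. access 20: HIT, count now 8. Cache: [21(c=1) 27(c=1) 56(c=2) 17(c=3) 87(c=3) 78(c=3) 20(c=8)]
  22. access 87: HIT, count now 4. Cache: [21(c=1) 27(c=1) 56(c=2) 17(c=3) 78(c=3) 87(c=4) 20(c=8)]
  23. access 87: HIT, count now 5. Cache: [21(c=1) 27(c=1) 56(c=2) 17(c=3) 78(c=3) 87(c=5) 20(c=8)]
  24. access 20: HIT, count now 9. Cache: [21(c=1) 27(c=1) 56(c=2) 17(c=3) 78(c=3) 87(c=5) 20(c=9)]
  25. access 20: HIT, count now 10. Cache: [21(c=1) 27(c=1) 56(c=2) 17(c=3) 78(c=3) 87(c=5) 20(c=10)]
  26. access 42: MISS. Cache: [21(c=1) 27(c=1) 42(c=1) 56(c=2) 17(c=3) 78(c=3) 87(c=5) 20(c=10)]
  27. access 20: HIT, count now 11. Cache: [21(c=1) 27(c=1) 42(c=1) 56(c=2) 17(c=3) 78(c=3) 87(c=5) 20(c=11)]
  28. access 42: HIT, count now 2. Cache: [21(c=1) 27(c=1) 56(c=2) 42(c=2) 17(c=3) 78(c=3) 87(c=5) 20(c=11)]
  29. access 87: HIT, count now 6. Cache: [21(c=1) 27(c=1) 56(c=2) 42(c=2) 17(c=3) 78(c=3) 87(c=6) 20(c=11)]
  30. access 27: HIT, count now 2. Cache: [21(c=1) 56(c=2) 42(c=2) 27(c=2) 17(c=3) 78(c=3) 87(c=6) 20(c=11)]
  31. access 56: HIT, count now 3. Cache: [21(c=1) 42(c=2) 27(c=2) 17(c=3) 78(c=3) 56(c=3) 87(c=6) 20(c=11)]
  32. access 21: HIT, count now 2. Cache: [42(c=2) 27(c=2) 21(c=2) 17(c=3) 78(c=3) 56(c=3) 87(c=6) 20(c=11)]
  33. access 78: HIT, count now 4. Cache: [42(c=2) 27(c=2) 21(c=2) 17(c=3) 56(c=3) 78(c=4) 87(c=6) 20(c=11)]
  34. access 64: MISS, evict 42(c=2). Cache: [64(c=1) 27(c=2) 21(c=2) 17(c=3) 56(c=3) 78(c=4) 87(c=6) 20(c=11)]
Total: 25 hits, 9 misses, 1 evictions

Answer: 64 27 21 17 56 78 87 20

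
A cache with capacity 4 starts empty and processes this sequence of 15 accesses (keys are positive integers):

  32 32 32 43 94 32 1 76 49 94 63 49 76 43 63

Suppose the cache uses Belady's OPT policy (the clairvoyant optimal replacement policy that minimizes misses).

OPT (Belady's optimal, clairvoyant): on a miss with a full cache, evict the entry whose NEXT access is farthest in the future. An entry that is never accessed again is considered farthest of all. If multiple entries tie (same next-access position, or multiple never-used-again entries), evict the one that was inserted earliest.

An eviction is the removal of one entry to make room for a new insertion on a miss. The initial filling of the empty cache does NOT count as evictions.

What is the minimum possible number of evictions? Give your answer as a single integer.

OPT (Belady) simulation (capacity=4):
  1. access 32: MISS. Cache: [32]
  2. access 32: HIT. Next use of 32: step 3. Cache: [32]
  3. access 32: HIT. Next use of 32: step 6. Cache: [32]
  4. access 43: MISS. Cache: [32 43]
  5. access 94: MISS. Cache: [32 43 94]
  6. access 32: HIT. Next use of 32: never. Cache: [32 43 94]
  7. access 1: MISS. Cache: [32 43 94 1]
  8. access 76: MISS, evict 32 (next use: never). Cache: [43 94 1 76]
  9. access 49: MISS, evict 1 (next use: never). Cache: [43 94 76 49]
  10. access 94: HIT. Next use of 94: never. Cache: [43 94 76 49]
  11. access 63: MISS, evict 94 (next use: never). Cache: [43 76 49 63]
  12. access 49: HIT. Next use of 49: never. Cache: [43 76 49 63]
  13. access 76: HIT. Next use of 76: never. Cache: [43 76 49 63]
  14. access 43: HIT. Next use of 43: never. Cache: [43 76 49 63]
  15. access 63: HIT. Next use of 63: never. Cache: [43 76 49 63]
Total: 8 hits, 7 misses, 3 evictions

Answer: 3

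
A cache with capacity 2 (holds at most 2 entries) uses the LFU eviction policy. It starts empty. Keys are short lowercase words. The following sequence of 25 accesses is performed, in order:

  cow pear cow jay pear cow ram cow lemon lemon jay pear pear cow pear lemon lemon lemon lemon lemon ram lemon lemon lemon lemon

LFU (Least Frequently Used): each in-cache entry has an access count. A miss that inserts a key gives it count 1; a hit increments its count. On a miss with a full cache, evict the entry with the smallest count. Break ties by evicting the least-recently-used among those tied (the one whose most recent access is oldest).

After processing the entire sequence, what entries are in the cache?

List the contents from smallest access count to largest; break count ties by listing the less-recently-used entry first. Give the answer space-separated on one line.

Answer: ram lemon

Derivation:
LFU simulation (capacity=2):
  1. access cow: MISS. Cache: [cow(c=1)]
  2. access pear: MISS. Cache: [cow(c=1) pear(c=1)]
  3. access cow: HIT, count now 2. Cache: [pear(c=1) cow(c=2)]
  4. access jay: MISS, evict pear(c=1). Cache: [jay(c=1) cow(c=2)]
  5. access pear: MISS, evict jay(c=1). Cache: [pear(c=1) cow(c=2)]
  6. access cow: HIT, count now 3. Cache: [pear(c=1) cow(c=3)]
  7. access ram: MISS, evict pear(c=1). Cache: [ram(c=1) cow(c=3)]
  8. access cow: HIT, count now 4. Cache: [ram(c=1) cow(c=4)]
  9. access lemon: MISS, evict ram(c=1). Cache: [lemon(c=1) cow(c=4)]
  10. access lemon: HIT, count now 2. Cache: [lemon(c=2) cow(c=4)]
  11. access jay: MISS, evict lemon(c=2). Cache: [jay(c=1) cow(c=4)]
  12. access pear: MISS, evict jay(c=1). Cache: [pear(c=1) cow(c=4)]
  13. access pear: HIT, count now 2. Cache: [pear(c=2) cow(c=4)]
  14. access cow: HIT, count now 5. Cache: [pear(c=2) cow(c=5)]
  15. access pear: HIT, count now 3. Cache: [pear(c=3) cow(c=5)]
  16. access lemon: MISS, evict pear(c=3). Cache: [lemon(c=1) cow(c=5)]
  17. access lemon: HIT, count now 2. Cache: [lemon(c=2) cow(c=5)]
  18. access lemon: HIT, count now 3. Cache: [lemon(c=3) cow(c=5)]
  19. access lemon: HIT, count now 4. Cache: [lemon(c=4) cow(c=5)]
  20. access lemon: HIT, count now 5. Cache: [cow(c=5) lemon(c=5)]
  21. access ram: MISS, evict cow(c=5). Cache: [ram(c=1) lemon(c=5)]
  22. access lemon: HIT, count now 6. Cache: [ram(c=1) lemon(c=6)]
  23. access lemon: HIT, count now 7. Cache: [ram(c=1) lemon(c=7)]
  24. access lemon: HIT, count now 8. Cache: [ram(c=1) lemon(c=8)]
  25. access lemon: HIT, count now 9. Cache: [ram(c=1) lemon(c=9)]
Total: 15 hits, 10 misses, 8 evictions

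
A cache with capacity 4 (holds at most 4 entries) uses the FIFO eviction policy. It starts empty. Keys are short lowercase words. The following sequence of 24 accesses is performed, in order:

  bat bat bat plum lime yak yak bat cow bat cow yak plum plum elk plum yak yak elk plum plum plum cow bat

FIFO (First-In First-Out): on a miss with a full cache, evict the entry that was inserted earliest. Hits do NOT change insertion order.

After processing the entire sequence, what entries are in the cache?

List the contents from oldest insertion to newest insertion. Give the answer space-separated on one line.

FIFO simulation (capacity=4):
  1. access bat: MISS. Cache (old->new): [bat]
  2. access bat: HIT. Cache (old->new): [bat]
  3. access bat: HIT. Cache (old->new): [bat]
  4. access plum: MISS. Cache (old->new): [bat plum]
  5. access lime: MISS. Cache (old->new): [bat plum lime]
  6. access yak: MISS. Cache (old->new): [bat plum lime yak]
  7. access yak: HIT. Cache (old->new): [bat plum lime yak]
  8. access bat: HIT. Cache (old->new): [bat plum lime yak]
  9. access cow: MISS, evict bat. Cache (old->new): [plum lime yak cow]
  10. access bat: MISS, evict plum. Cache (old->new): [lime yak cow bat]
  11. access cow: HIT. Cache (old->new): [lime yak cow bat]
  12. access yak: HIT. Cache (old->new): [lime yak cow bat]
  13. access plum: MISS, evict lime. Cache (old->new): [yak cow bat plum]
  14. access plum: HIT. Cache (old->new): [yak cow bat plum]
  15. access elk: MISS, evict yak. Cache (old->new): [cow bat plum elk]
  16. access plum: HIT. Cache (old->new): [cow bat plum elk]
  17. access yak: MISS, evict cow. Cache (old->new): [bat plum elk yak]
  18. access yak: HIT. Cache (old->new): [bat plum elk yak]
  19. access elk: HIT. Cache (old->new): [bat plum elk yak]
  20. access plum: HIT. Cache (old->new): [bat plum elk yak]
  21. access plum: HIT. Cache (old->new): [bat plum elk yak]
  22. access plum: HIT. Cache (old->new): [bat plum elk yak]
  23. access cow: MISS, evict bat. Cache (old->new): [plum elk yak cow]
  24. access bat: MISS, evict plum. Cache (old->new): [elk yak cow bat]
Total: 13 hits, 11 misses, 7 evictions

Answer: elk yak cow bat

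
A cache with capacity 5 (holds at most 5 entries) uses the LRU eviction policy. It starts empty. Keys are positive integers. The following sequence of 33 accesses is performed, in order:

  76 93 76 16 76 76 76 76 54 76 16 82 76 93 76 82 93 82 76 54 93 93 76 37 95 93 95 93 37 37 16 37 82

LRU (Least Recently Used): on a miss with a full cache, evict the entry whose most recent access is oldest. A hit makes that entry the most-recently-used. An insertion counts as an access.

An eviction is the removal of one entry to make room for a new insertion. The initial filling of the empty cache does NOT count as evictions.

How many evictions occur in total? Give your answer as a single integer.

Answer: 4

Derivation:
LRU simulation (capacity=5):
  1. access 76: MISS. Cache (LRU->MRU): [76]
  2. access 93: MISS. Cache (LRU->MRU): [76 93]
  3. access 76: HIT. Cache (LRU->MRU): [93 76]
  4. access 16: MISS. Cache (LRU->MRU): [93 76 16]
  5. access 76: HIT. Cache (LRU->MRU): [93 16 76]
  6. access 76: HIT. Cache (LRU->MRU): [93 16 76]
  7. access 76: HIT. Cache (LRU->MRU): [93 16 76]
  8. access 76: HIT. Cache (LRU->MRU): [93 16 76]
  9. access 54: MISS. Cache (LRU->MRU): [93 16 76 54]
  10. access 76: HIT. Cache (LRU->MRU): [93 16 54 76]
  11. access 16: HIT. Cache (LRU->MRU): [93 54 76 16]
  12. access 82: MISS. Cache (LRU->MRU): [93 54 76 16 82]
  13. access 76: HIT. Cache (LRU->MRU): [93 54 16 82 76]
  14. access 93: HIT. Cache (LRU->MRU): [54 16 82 76 93]
  15. access 76: HIT. Cache (LRU->MRU): [54 16 82 93 76]
  16. access 82: HIT. Cache (LRU->MRU): [54 16 93 76 82]
  17. access 93: HIT. Cache (LRU->MRU): [54 16 76 82 93]
  18. access 82: HIT. Cache (LRU->MRU): [54 16 76 93 82]
  19. access 76: HIT. Cache (LRU->MRU): [54 16 93 82 76]
  20. access 54: HIT. Cache (LRU->MRU): [16 93 82 76 54]
  21. access 93: HIT. Cache (LRU->MRU): [16 82 76 54 93]
  22. access 93: HIT. Cache (LRU->MRU): [16 82 76 54 93]
  23. access 76: HIT. Cache (LRU->MRU): [16 82 54 93 76]
  24. access 37: MISS, evict 16. Cache (LRU->MRU): [82 54 93 76 37]
  25. access 95: MISS, evict 82. Cache (LRU->MRU): [54 93 76 37 95]
  26. access 93: HIT. Cache (LRU->MRU): [54 76 37 95 93]
  27. access 95: HIT. Cache (LRU->MRU): [54 76 37 93 95]
  28. access 93: HIT. Cache (LRU->MRU): [54 76 37 95 93]
  29. access 37: HIT. Cache (LRU->MRU): [54 76 95 93 37]
  30. access 37: HIT. Cache (LRU->MRU): [54 76 95 93 37]
  31. access 16: MISS, evict 54. Cache (LRU->MRU): [76 95 93 37 16]
  32. access 37: HIT. Cache (LRU->MRU): [76 95 93 16 37]
  33. access 82: MISS, evict 76. Cache (LRU->MRU): [95 93 16 37 82]
Total: 24 hits, 9 misses, 4 evictions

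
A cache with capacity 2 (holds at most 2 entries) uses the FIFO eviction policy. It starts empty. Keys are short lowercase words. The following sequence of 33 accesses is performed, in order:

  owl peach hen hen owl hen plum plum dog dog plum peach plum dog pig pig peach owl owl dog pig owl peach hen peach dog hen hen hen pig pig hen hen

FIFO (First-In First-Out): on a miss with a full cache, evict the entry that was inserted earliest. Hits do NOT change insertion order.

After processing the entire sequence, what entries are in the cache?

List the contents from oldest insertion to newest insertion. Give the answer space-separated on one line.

Answer: pig hen

Derivation:
FIFO simulation (capacity=2):
  1. access owl: MISS. Cache (old->new): [owl]
  2. access peach: MISS. Cache (old->new): [owl peach]
  3. access hen: MISS, evict owl. Cache (old->new): [peach hen]
  4. access hen: HIT. Cache (old->new): [peach hen]
  5. access owl: MISS, evict peach. Cache (old->new): [hen owl]
  6. access hen: HIT. Cache (old->new): [hen owl]
  7. access plum: MISS, evict hen. Cache (old->new): [owl plum]
  8. access plum: HIT. Cache (old->new): [owl plum]
  9. access dog: MISS, evict owl. Cache (old->new): [plum dog]
  10. access dog: HIT. Cache (old->new): [plum dog]
  11. access plum: HIT. Cache (old->new): [plum dog]
  12. access peach: MISS, evict plum. Cache (old->new): [dog peach]
  13. access plum: MISS, evict dog. Cache (old->new): [peach plum]
  14. access dog: MISS, evict peach. Cache (old->new): [plum dog]
  15. access pig: MISS, evict plum. Cache (old->new): [dog pig]
  16. access pig: HIT. Cache (old->new): [dog pig]
  17. access peach: MISS, evict dog. Cache (old->new): [pig peach]
  18. access owl: MISS, evict pig. Cache (old->new): [peach owl]
  19. access owl: HIT. Cache (old->new): [peach owl]
  20. access dog: MISS, evict peach. Cache (old->new): [owl dog]
  21. access pig: MISS, evict owl. Cache (old->new): [dog pig]
  22. access owl: MISS, evict dog. Cache (old->new): [pig owl]
  23. access peach: MISS, evict pig. Cache (old->new): [owl peach]
  24. access hen: MISS, evict owl. Cache (old->new): [peach hen]
  25. access peach: HIT. Cache (old->new): [peach hen]
  26. access dog: MISS, evict peach. Cache (old->new): [hen dog]
  27. access hen: HIT. Cache (old->new): [hen dog]
  28. access hen: HIT. Cache (old->new): [hen dog]
  29. access hen: HIT. Cache (old->new): [hen dog]
  30. access pig: MISS, evict hen. Cache (old->new): [dog pig]
  31. access pig: HIT. Cache (old->new): [dog pig]
  32. access hen: MISS, evict dog. Cache (old->new): [pig hen]
  33. access hen: HIT. Cache (old->new): [pig hen]
Total: 13 hits, 20 misses, 18 evictions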